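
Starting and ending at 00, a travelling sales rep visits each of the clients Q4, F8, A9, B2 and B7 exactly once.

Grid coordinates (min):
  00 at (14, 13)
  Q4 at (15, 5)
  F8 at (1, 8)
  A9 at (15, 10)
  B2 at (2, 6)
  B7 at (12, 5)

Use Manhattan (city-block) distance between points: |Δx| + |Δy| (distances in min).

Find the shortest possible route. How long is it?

Minimum total distance: 44 min.

There are 60 distinct closed tours to check (reversals are equivalent).
00-Q4-F8-A9-B2-B7-00: 9+17+16+17+11+10 = 80
00-Q4-F8-A9-B7-B2-00: 9+17+16+8+11+19 = 80
00-Q4-F8-B2-A9-B7-00: 9+17+3+17+8+10 = 64
00-Q4-F8-B2-B7-A9-00: 9+17+3+11+8+4 = 52
00-Q4-F8-B7-A9-B2-00: 9+17+14+8+17+19 = 84
00-Q4-F8-B7-B2-A9-00: 9+17+14+11+17+4 = 72
00-Q4-A9-F8-B2-B7-00: 9+5+16+3+11+10 = 54
00-Q4-A9-F8-B7-B2-00: 9+5+16+14+11+19 = 74
00-Q4-A9-B2-F8-B7-00: 9+5+17+3+14+10 = 58
00-Q4-A9-B2-B7-F8-00: 9+5+17+11+14+18 = 74
00-Q4-A9-B7-F8-B2-00: 9+5+8+14+3+19 = 58
00-Q4-A9-B7-B2-F8-00: 9+5+8+11+3+18 = 54
00-Q4-B2-F8-A9-B7-00: 9+14+3+16+8+10 = 60
00-Q4-B2-F8-B7-A9-00: 9+14+3+14+8+4 = 52
… (46 more)
00-F8-B2-B7-Q4-A9-00: 18+3+11+3+5+4 = 44  ← best
The minimum is 44.
One optimal route: 00 → F8 → B2 → B7 → Q4 → A9 → 00 (or its reverse).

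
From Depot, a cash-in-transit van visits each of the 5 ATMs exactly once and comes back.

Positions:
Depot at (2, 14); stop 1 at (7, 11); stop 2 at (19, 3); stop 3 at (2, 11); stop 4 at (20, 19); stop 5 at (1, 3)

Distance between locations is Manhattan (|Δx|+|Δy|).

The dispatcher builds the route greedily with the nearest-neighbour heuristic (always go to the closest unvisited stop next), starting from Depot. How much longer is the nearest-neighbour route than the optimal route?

From Depot: stop 3=3, stop 1=8, stop 5=12, stop 4=23, stop 2=28 → choose stop 3 (3).
From stop 3: stop 1=5, stop 5=9, stop 2=25, stop 4=26 → choose stop 1 (5).
From stop 1: stop 5=14, stop 2=20, stop 4=21 → choose stop 5 (14).
From stop 5: stop 2=18, stop 4=35 → choose stop 2 (18).
From stop 2: stop 4=17 → choose stop 4 (17).
NN route Depot → stop 3 → stop 1 → stop 5 → stop 2 → stop 4 → Depot costs 80.
Optimal: Depot → stop 1 → stop 4 → stop 2 → stop 5 → stop 3 → Depot costs 76 (by enumerating all 60 distinct tours).
Excess = 80 − 76 = 4.

Excess over optimum: 4.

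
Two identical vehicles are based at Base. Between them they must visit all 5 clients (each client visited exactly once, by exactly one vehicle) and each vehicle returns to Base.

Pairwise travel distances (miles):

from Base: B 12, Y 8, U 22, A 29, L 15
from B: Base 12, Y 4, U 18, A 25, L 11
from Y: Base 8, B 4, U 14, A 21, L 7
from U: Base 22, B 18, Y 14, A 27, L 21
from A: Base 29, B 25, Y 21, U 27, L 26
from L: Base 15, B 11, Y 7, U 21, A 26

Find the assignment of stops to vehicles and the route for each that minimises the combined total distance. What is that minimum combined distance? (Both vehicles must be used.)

114 miles — the smallest possible combined total.

Check every non-empty split of the stops between the two vehicles; for each half take its own optimal tour:
  {B} + {Y, U, A, L}: 24 + 90 = 114
  {Y} + {B, U, A, L}: 16 + 98 = 114
  {B, Y} + {U, A, L}: 24 + 90 = 114
  {U} + {B, Y, A, L}: 44 + 78 = 122
  {B, U} + {Y, A, L}: 52 + 70 = 122
  {Y, U} + {B, A, L}: 44 + 78 = 122
  … (15 splits in total)
Best: vehicle 1 Base → B → Base = 24; vehicle 2 Base → Y → U → A → L → Base = 90; combined 114.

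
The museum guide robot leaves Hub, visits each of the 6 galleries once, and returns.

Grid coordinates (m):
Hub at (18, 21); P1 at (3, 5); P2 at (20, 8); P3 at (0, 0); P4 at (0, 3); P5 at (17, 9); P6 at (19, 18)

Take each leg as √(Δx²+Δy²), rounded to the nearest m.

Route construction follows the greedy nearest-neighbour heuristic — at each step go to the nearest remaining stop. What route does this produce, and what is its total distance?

From Hub: distances to unvisited — P6=3, P5=12, P2=13, P1=22, P4=25, P3=28. Nearest is P6 (3).
From P6: distances to unvisited — P5=9, P2=10, P1=21, P4=24, P3=26. Nearest is P5 (9).
From P5: distances to unvisited — P2=3, P1=15, P4=18, P3=19. Nearest is P2 (3).
From P2: distances to unvisited — P1=17, P4=21, P3=22. Nearest is P1 (17).
From P1: distances to unvisited — P4=4, P3=6. Nearest is P4 (4).
From P4: distances to unvisited — P3=3. Nearest is P3 (3).
Return P3→Hub: 28.
Total = 3 + 9 + 3 + 17 + 4 + 3 + 28 = 67.

Nearest-neighbour total = 67 m; route Hub → P6 → P5 → P2 → P1 → P4 → P3 → Hub.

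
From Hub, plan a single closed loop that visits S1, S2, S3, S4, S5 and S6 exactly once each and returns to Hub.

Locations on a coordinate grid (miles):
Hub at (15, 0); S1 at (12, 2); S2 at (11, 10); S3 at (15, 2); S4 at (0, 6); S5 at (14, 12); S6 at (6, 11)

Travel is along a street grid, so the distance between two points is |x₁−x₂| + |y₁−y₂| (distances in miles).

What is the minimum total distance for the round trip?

There are 360 distinct closed tours to check (reversals are equivalent).
Hub - S1 - S2 - S3 - S4 - S5 - S6 - Hub: 5+9+12+19+20+9+20 = 94
Hub - S1 - S2 - S3 - S4 - S6 - S5 - Hub: 5+9+12+19+11+9+13 = 78
Hub - S1 - S2 - S3 - S5 - S4 - S6 - Hub: 5+9+12+11+20+11+20 = 88
Hub - S1 - S2 - S3 - S5 - S6 - S4 - Hub: 5+9+12+11+9+11+21 = 78
Hub - S1 - S2 - S3 - S6 - S4 - S5 - Hub: 5+9+12+18+11+20+13 = 88
Hub - S1 - S2 - S3 - S6 - S5 - S4 - Hub: 5+9+12+18+9+20+21 = 94
Hub - S1 - S2 - S4 - S3 - S5 - S6 - Hub: 5+9+15+19+11+9+20 = 88
Hub - S1 - S2 - S4 - S3 - S6 - S5 - Hub: 5+9+15+19+18+9+13 = 88
… (352 more)
Hub - S1 - S4 - S6 - S2 - S5 - S3 - Hub: 5+16+11+6+5+11+2 = 56  ← best
The minimum is 56.
One optimal route: Hub → S1 → S4 → S6 → S2 → S5 → S3 → Hub (or its reverse).

Shortest round trip = 56 miles.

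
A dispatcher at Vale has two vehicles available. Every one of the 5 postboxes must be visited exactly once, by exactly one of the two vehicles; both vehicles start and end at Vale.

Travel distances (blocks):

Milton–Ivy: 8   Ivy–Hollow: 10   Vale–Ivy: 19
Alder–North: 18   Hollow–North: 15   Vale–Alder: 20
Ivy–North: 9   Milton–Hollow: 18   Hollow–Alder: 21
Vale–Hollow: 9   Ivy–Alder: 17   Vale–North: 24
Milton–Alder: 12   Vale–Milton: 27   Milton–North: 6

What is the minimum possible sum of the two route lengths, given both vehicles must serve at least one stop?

Minimum combined distance: 84 blocks.

There are 2^4 − 1 = 15 ways to divide the 5 stops into two non-empty groups. For each, the best each vehicle can do is its own shortest tour through its group:
  {Milton} + {Ivy, Hollow, Alder, North}: 54 + 66 = 120
  {Ivy} + {Milton, Hollow, Alder, North}: 38 + 62 = 100
  {Milton, Ivy} + {Hollow, Alder, North}: 54 + 62 = 116
  {Hollow} + {Milton, Ivy, Alder, North}: 18 + 66 = 84
  {Milton, Hollow} + {Ivy, Alder, North}: 54 + 66 = 120
  {Ivy, Hollow} + {Milton, Alder, North}: 38 + 62 = 100
  … (15 splits in total)
Best: vehicle 1 Vale → Hollow → Vale = 18; vehicle 2 Vale → Ivy → North → Milton → Alder → Vale = 66; combined 84.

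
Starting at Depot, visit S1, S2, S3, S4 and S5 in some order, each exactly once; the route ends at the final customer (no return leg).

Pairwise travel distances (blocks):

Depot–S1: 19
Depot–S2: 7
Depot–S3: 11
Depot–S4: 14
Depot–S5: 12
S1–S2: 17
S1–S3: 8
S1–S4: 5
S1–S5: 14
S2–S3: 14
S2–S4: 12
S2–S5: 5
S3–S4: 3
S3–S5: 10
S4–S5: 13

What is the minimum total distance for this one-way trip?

Shortest open route: 30 blocks.

There are 5! = 120 possible orderings.
Depot → S1 → S2 → S3 → S4 → S5: 19+17+14+3+13 = 66
Depot → S1 → S2 → S3 → S5 → S4: 19+17+14+10+13 = 73
Depot → S1 → S2 → S4 → S3 → S5: 19+17+12+3+10 = 61
Depot → S1 → S2 → S4 → S5 → S3: 19+17+12+13+10 = 71
Depot → S1 → S2 → S5 → S3 → S4: 19+17+5+10+3 = 54
Depot → S1 → S2 → S5 → S4 → S3: 19+17+5+13+3 = 57
Depot → S1 → S3 → S2 → S4 → S5: 19+8+14+12+13 = 66
Depot → S1 → S3 → S2 → S5 → S4: 19+8+14+5+13 = 59
Depot → S1 → S3 → S4 → S2 → S5: 19+8+3+12+5 = 47
Depot → S1 → S3 → S4 → S5 → S2: 19+8+3+13+5 = 48
Depot → S1 → S3 → S5 → S2 → S4: 19+8+10+5+12 = 54
Depot → S1 → S3 → S5 → S4 → S2: 19+8+10+13+12 = 62
Depot → S1 → S4 → S2 → S3 → S5: 19+5+12+14+10 = 60
Depot → S1 → S4 → S2 → S5 → S3: 19+5+12+5+10 = 51
… (106 more)
Depot → S2 → S5 → S3 → S4 → S1: 7+5+10+3+5 = 30  ← best
The minimum is 30.
One shortest path: Depot → S2 → S5 → S3 → S4 → S1.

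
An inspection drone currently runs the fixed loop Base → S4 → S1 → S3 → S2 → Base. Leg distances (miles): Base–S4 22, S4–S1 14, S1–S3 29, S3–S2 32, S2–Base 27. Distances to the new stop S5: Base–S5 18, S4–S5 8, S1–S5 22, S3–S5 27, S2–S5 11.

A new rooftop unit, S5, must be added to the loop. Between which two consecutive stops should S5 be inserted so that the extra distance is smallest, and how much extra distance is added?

Adding 2 miles by placing S5 on the S2–Base leg.

Insertion cost between consecutive stops i–j is d(i,S5) + d(S5,j) − d(i,j):
  between Base and S4: 18 + 8 − 22 = 4
  between S4 and S1: 8 + 22 − 14 = 16
  between S1 and S3: 22 + 27 − 29 = 20
  between S3 and S2: 27 + 11 − 32 = 6
  between S2 and Base: 11 + 18 − 27 = 2
Cheapest insertion is between S2 and Base, adding 2.
New total = 124 + 2 = 126.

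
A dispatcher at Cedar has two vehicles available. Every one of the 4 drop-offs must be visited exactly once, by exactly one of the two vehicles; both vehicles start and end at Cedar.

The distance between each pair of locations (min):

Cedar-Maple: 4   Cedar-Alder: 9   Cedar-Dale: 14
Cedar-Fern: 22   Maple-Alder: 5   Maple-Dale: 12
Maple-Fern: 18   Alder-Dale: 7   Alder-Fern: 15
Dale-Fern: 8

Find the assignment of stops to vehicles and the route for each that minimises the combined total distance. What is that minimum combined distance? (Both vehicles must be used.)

Check every non-empty split of the stops between the two vehicles; for each half take its own optimal tour:
  {Maple} + {Alder, Dale, Fern}: 8 + 46 = 54
  {Alder} + {Maple, Dale, Fern}: 18 + 44 = 62
  {Maple, Alder} + {Dale, Fern}: 18 + 44 = 62
  {Dale} + {Maple, Alder, Fern}: 28 + 46 = 74
  {Maple, Dale} + {Alder, Fern}: 30 + 46 = 76
  {Alder, Dale} + {Maple, Fern}: 30 + 44 = 74
  … (7 splits in total)
Best: vehicle 1 Cedar → Maple → Cedar = 8; vehicle 2 Cedar → Alder → Dale → Fern → Cedar = 46; combined 54.

Minimum combined distance: 54 min.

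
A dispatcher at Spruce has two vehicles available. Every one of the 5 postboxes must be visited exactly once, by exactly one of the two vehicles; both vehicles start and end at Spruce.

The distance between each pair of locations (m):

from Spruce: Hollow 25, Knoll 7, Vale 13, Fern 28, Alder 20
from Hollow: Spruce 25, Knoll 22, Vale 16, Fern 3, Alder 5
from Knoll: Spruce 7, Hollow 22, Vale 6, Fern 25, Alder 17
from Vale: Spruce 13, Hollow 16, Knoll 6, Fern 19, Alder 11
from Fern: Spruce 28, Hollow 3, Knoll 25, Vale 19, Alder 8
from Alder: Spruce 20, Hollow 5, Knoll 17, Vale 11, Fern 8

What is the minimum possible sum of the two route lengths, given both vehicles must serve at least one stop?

74 m — the smallest possible combined total.

Try each way of splitting the stops between the two vehicles (each non-empty) and, for each split, find the best tour for each vehicle:
  {Hollow} + {Knoll, Vale, Fern, Alder}: 50 + 60 = 110
  {Knoll} + {Hollow, Vale, Fern, Alder}: 14 + 60 = 74
  {Hollow, Knoll} + {Vale, Fern, Alder}: 54 + 60 = 114
  {Vale} + {Hollow, Knoll, Fern, Alder}: 26 + 60 = 86
  {Hollow, Vale} + {Knoll, Fern, Alder}: 54 + 60 = 114
  {Knoll, Vale} + {Hollow, Fern, Alder}: 26 + 56 = 82
  … (15 splits in total)
Best: vehicle 1 Spruce → Knoll → Spruce = 14; vehicle 2 Spruce → Hollow → Fern → Alder → Vale → Spruce = 60; combined 74.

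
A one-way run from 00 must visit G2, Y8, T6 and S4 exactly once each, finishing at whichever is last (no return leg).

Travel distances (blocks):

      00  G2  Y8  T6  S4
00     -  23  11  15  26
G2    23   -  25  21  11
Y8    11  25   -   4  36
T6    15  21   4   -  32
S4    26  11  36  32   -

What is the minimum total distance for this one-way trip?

47 blocks — the minimum one-way total.

There are 4! = 24 possible orderings.
00 - G2 - Y8 - T6 - S4: 23+25+4+32 = 84
00 - G2 - Y8 - S4 - T6: 23+25+36+32 = 116
00 - G2 - T6 - Y8 - S4: 23+21+4+36 = 84
00 - G2 - T6 - S4 - Y8: 23+21+32+36 = 112
00 - G2 - S4 - Y8 - T6: 23+11+36+4 = 74
00 - G2 - S4 - T6 - Y8: 23+11+32+4 = 70
00 - Y8 - G2 - T6 - S4: 11+25+21+32 = 89
00 - Y8 - G2 - S4 - T6: 11+25+11+32 = 79
00 - Y8 - T6 - G2 - S4: 11+4+21+11 = 47
00 - Y8 - T6 - S4 - G2: 11+4+32+11 = 58
00 - Y8 - S4 - G2 - T6: 11+36+11+21 = 79
00 - Y8 - S4 - T6 - G2: 11+36+32+21 = 100
00 - T6 - G2 - Y8 - S4: 15+21+25+36 = 97
00 - T6 - G2 - S4 - Y8: 15+21+11+36 = 83
… (10 more)
The minimum is 47.
One shortest path: 00 → Y8 → T6 → G2 → S4.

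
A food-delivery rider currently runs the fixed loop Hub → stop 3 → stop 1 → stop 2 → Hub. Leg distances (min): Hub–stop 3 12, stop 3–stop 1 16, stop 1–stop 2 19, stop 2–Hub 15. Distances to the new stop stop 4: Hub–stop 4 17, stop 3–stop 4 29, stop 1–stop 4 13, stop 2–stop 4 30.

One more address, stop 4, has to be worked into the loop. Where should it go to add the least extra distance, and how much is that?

Adding 24 min by placing stop 4 on the stop 1–stop 2 leg.

Insertion cost between consecutive stops i–j is d(i,stop 4) + d(stop 4,j) − d(i,j):
  between Hub and stop 3: 17 + 29 − 12 = 34
  between stop 3 and stop 1: 29 + 13 − 16 = 26
  between stop 1 and stop 2: 13 + 30 − 19 = 24
  between stop 2 and Hub: 30 + 17 − 15 = 32
Cheapest insertion is between stop 1 and stop 2, adding 24.
New total = 62 + 24 = 86.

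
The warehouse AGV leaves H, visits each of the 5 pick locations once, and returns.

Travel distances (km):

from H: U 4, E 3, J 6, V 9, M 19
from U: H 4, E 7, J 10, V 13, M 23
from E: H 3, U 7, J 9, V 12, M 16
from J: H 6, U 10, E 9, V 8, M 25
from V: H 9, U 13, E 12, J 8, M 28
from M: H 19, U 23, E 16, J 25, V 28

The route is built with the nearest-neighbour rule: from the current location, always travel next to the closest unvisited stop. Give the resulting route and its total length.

H → [E:3 / U:4 / J:6 / V:9 / M:19] → E (3)
E → [U:7 / J:9 / V:12 / M:16] → U (7)
U → [J:10 / V:13 / M:23] → J (10)
J → [V:8 / M:25] → V (8)
V → [M:28] → M (28)
Return M→H: 19.
Total = 3 + 7 + 10 + 8 + 28 + 19 = 75.

Total distance 75 km via the nearest-neighbour route H → E → U → J → V → M → H.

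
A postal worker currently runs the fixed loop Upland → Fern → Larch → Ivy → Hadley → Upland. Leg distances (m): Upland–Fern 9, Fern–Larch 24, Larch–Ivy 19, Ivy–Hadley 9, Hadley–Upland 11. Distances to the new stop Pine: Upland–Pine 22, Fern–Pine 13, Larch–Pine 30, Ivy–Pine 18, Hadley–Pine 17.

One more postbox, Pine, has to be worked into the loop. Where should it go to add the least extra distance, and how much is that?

Insertion cost between consecutive stops i–j is d(i,Pine) + d(Pine,j) − d(i,j):
  between Upland and Fern: 22 + 13 − 9 = 26
  between Fern and Larch: 13 + 30 − 24 = 19
  between Larch and Ivy: 30 + 18 − 19 = 29
  between Ivy and Hadley: 18 + 17 − 9 = 26
  between Hadley and Upland: 17 + 22 − 11 = 28
Cheapest insertion is between Fern and Larch, adding 19.
New total = 72 + 19 = 91.

+19 m — insert Pine between Fern and Larch.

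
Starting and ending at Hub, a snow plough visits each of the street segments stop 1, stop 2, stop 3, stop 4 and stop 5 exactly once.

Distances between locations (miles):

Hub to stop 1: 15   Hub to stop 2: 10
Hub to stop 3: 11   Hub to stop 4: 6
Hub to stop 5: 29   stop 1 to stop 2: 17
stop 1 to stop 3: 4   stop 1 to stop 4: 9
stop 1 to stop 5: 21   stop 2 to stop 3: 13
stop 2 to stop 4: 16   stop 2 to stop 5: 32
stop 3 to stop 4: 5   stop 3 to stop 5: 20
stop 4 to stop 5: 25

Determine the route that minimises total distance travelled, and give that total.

Minimum total distance: 78 miles.

Hub - stop 1 - stop 2 - stop 3 - stop 4 - stop 5 - Hub: 15+17+13+5+25+29 = 104
Hub - stop 1 - stop 2 - stop 3 - stop 5 - stop 4 - Hub: 15+17+13+20+25+6 = 96
Hub - stop 1 - stop 2 - stop 4 - stop 3 - stop 5 - Hub: 15+17+16+5+20+29 = 102
Hub - stop 1 - stop 2 - stop 4 - stop 5 - stop 3 - Hub: 15+17+16+25+20+11 = 104
Hub - stop 1 - stop 2 - stop 5 - stop 3 - stop 4 - Hub: 15+17+32+20+5+6 = 95
Hub - stop 1 - stop 2 - stop 5 - stop 4 - stop 3 - Hub: 15+17+32+25+5+11 = 105
Hub - stop 1 - stop 3 - stop 2 - stop 4 - stop 5 - Hub: 15+4+13+16+25+29 = 102
Hub - stop 1 - stop 3 - stop 2 - stop 5 - stop 4 - Hub: 15+4+13+32+25+6 = 95
Hub - stop 1 - stop 3 - stop 4 - stop 2 - stop 5 - Hub: 15+4+5+16+32+29 = 101
Hub - stop 1 - stop 3 - stop 4 - stop 5 - stop 2 - Hub: 15+4+5+25+32+10 = 91
Hub - stop 1 - stop 3 - stop 5 - stop 2 - stop 4 - Hub: 15+4+20+32+16+6 = 93
Hub - stop 1 - stop 3 - stop 5 - stop 4 - stop 2 - Hub: 15+4+20+25+16+10 = 90
Hub - stop 1 - stop 4 - stop 2 - stop 3 - stop 5 - Hub: 15+9+16+13+20+29 = 102
Hub - stop 1 - stop 4 - stop 2 - stop 5 - stop 3 - Hub: 15+9+16+32+20+11 = 103
… (46 more)
Hub - stop 2 - stop 5 - stop 1 - stop 3 - stop 4 - Hub: 10+32+21+4+5+6 = 78  ← best
The minimum is 78.
One optimal route: Hub → stop 2 → stop 5 → stop 1 → stop 3 → stop 4 → Hub (or its reverse).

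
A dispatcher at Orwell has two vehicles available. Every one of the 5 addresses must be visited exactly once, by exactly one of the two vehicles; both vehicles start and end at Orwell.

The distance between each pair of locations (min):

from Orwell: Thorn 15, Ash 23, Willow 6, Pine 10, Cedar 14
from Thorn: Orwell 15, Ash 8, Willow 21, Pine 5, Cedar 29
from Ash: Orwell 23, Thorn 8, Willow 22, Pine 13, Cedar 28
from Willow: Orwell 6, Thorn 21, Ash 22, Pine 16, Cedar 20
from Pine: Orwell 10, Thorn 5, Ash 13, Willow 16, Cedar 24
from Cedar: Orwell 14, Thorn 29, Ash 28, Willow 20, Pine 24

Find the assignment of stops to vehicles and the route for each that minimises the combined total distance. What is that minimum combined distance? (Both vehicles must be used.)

Minimum combined distance: 77 min.

Try each way of splitting the stops between the two vehicles (each non-empty) and, for each split, find the best tour for each vehicle:
  {Thorn} + {Ash, Willow, Pine, Cedar}: 30 + 77 = 107
  {Ash} + {Thorn, Willow, Pine, Cedar}: 46 + 70 = 116
  {Thorn, Ash} + {Willow, Pine, Cedar}: 46 + 60 = 106
  {Willow} + {Thorn, Ash, Pine, Cedar}: 12 + 65 = 77
  {Thorn, Willow} + {Ash, Pine, Cedar}: 42 + 65 = 107
  {Ash, Willow} + {Thorn, Pine, Cedar}: 51 + 58 = 109
  … (15 splits in total)
Best: vehicle 1 Orwell → Willow → Orwell = 12; vehicle 2 Orwell → Pine → Thorn → Ash → Cedar → Orwell = 65; combined 77.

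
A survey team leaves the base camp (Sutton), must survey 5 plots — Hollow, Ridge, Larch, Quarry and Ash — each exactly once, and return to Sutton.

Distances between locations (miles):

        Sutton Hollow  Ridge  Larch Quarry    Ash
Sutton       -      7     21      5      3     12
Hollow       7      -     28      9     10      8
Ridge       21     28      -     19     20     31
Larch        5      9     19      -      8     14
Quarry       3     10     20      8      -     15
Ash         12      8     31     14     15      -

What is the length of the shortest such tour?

Shortest round trip = 71 miles.

Sutton→Hollow→Ridge→Larch→Quarry→Ash→Sutton: 7+28+19+8+15+12 = 89
Sutton→Hollow→Ridge→Larch→Ash→Quarry→Sutton: 7+28+19+14+15+3 = 86
Sutton→Hollow→Ridge→Quarry→Larch→Ash→Sutton: 7+28+20+8+14+12 = 89
Sutton→Hollow→Ridge→Quarry→Ash→Larch→Sutton: 7+28+20+15+14+5 = 89
Sutton→Hollow→Ridge→Ash→Larch→Quarry→Sutton: 7+28+31+14+8+3 = 91
Sutton→Hollow→Ridge→Ash→Quarry→Larch→Sutton: 7+28+31+15+8+5 = 94
Sutton→Hollow→Larch→Ridge→Quarry→Ash→Sutton: 7+9+19+20+15+12 = 82
Sutton→Hollow→Larch→Ridge→Ash→Quarry→Sutton: 7+9+19+31+15+3 = 84
Sutton→Hollow→Larch→Quarry→Ridge→Ash→Sutton: 7+9+8+20+31+12 = 87
Sutton→Hollow→Larch→Quarry→Ash→Ridge→Sutton: 7+9+8+15+31+21 = 91
Sutton→Hollow→Larch→Ash→Ridge→Quarry→Sutton: 7+9+14+31+20+3 = 84
Sutton→Hollow→Larch→Ash→Quarry→Ridge→Sutton: 7+9+14+15+20+21 = 86
Sutton→Hollow→Quarry→Ridge→Larch→Ash→Sutton: 7+10+20+19+14+12 = 82
Sutton→Hollow→Quarry→Ridge→Ash→Larch→Sutton: 7+10+20+31+14+5 = 87
… (46 more)
Sutton→Hollow→Ash→Larch→Ridge→Quarry→Sutton: 7+8+14+19+20+3 = 71  ← best
The minimum is 71.
One optimal route: Sutton → Hollow → Ash → Larch → Ridge → Quarry → Sutton (or its reverse).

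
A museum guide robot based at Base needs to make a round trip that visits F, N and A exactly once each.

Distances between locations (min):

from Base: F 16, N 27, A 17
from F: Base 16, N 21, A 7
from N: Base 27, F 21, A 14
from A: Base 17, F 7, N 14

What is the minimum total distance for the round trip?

Base-F-N-A-Base: 16+21+14+17 = 68
Base-F-A-N-Base: 16+7+14+27 = 64
Base-N-F-A-Base: 27+21+7+17 = 72
The minimum is 64.
One optimal route: Base → F → A → N → Base (or its reverse).

Shortest round trip = 64 min.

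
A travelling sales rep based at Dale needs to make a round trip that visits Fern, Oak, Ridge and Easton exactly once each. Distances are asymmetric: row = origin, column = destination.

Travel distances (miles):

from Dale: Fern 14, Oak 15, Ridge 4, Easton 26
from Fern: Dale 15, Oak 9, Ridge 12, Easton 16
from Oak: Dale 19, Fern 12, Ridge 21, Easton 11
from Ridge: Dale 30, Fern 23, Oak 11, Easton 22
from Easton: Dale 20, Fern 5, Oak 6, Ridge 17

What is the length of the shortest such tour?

46 miles — the shortest possible round trip.

Dale-Fern-Oak-Ridge-Easton-Dale: 14+9+21+22+20 = 86
Dale-Fern-Oak-Easton-Ridge-Dale: 14+9+11+17+30 = 81
Dale-Fern-Ridge-Oak-Easton-Dale: 14+12+11+11+20 = 68
Dale-Fern-Ridge-Easton-Oak-Dale: 14+12+22+6+19 = 73
Dale-Fern-Easton-Oak-Ridge-Dale: 14+16+6+21+30 = 87
Dale-Fern-Easton-Ridge-Oak-Dale: 14+16+17+11+19 = 77
Dale-Oak-Fern-Ridge-Easton-Dale: 15+12+12+22+20 = 81
Dale-Oak-Fern-Easton-Ridge-Dale: 15+12+16+17+30 = 90
Dale-Oak-Ridge-Fern-Easton-Dale: 15+21+23+16+20 = 95
Dale-Oak-Ridge-Easton-Fern-Dale: 15+21+22+5+15 = 78
Dale-Oak-Easton-Fern-Ridge-Dale: 15+11+5+12+30 = 73
Dale-Oak-Easton-Ridge-Fern-Dale: 15+11+17+23+15 = 81
Dale-Ridge-Fern-Oak-Easton-Dale: 4+23+9+11+20 = 67
Dale-Ridge-Fern-Easton-Oak-Dale: 4+23+16+6+19 = 68
… (10 more)
Dale-Ridge-Oak-Easton-Fern-Dale: 4+11+11+5+15 = 46  ← best
The minimum is 46.
One optimal route: Dale → Ridge → Oak → Easton → Fern → Dale.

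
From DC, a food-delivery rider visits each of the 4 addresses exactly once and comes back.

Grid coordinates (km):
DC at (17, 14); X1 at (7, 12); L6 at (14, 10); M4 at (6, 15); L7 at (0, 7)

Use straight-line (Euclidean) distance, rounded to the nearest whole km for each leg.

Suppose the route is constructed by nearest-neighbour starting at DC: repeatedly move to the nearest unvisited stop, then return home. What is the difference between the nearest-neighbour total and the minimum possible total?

1 km longer than the optimal tour.

DC: L6=5, X1=10, M4=11, L7=18 ⇒ L6
L6: X1=7, M4=9, L7=14 ⇒ X1
X1: M4=3, L7=9 ⇒ M4
M4: L7=10 ⇒ L7
NN route DC → L6 → X1 → M4 → L7 → DC costs 43.
Optimal: DC → X1 → M4 → L7 → L6 → DC costs 42 (by enumerating all 12 distinct tours).
Excess = 43 − 42 = 1.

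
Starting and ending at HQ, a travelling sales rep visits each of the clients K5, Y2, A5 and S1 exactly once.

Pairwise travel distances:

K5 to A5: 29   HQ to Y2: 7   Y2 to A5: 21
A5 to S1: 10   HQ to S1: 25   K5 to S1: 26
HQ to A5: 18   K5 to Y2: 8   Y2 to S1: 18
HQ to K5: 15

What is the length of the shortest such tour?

HQ→K5→Y2→A5→S1→HQ: 15+8+21+10+25 = 79
HQ→K5→Y2→S1→A5→HQ: 15+8+18+10+18 = 69
HQ→K5→A5→Y2→S1→HQ: 15+29+21+18+25 = 108
HQ→K5→A5→S1→Y2→HQ: 15+29+10+18+7 = 79
HQ→K5→S1→Y2→A5→HQ: 15+26+18+21+18 = 98
HQ→K5→S1→A5→Y2→HQ: 15+26+10+21+7 = 79
HQ→Y2→K5→A5→S1→HQ: 7+8+29+10+25 = 79
HQ→Y2→K5→S1→A5→HQ: 7+8+26+10+18 = 69
HQ→Y2→A5→K5→S1→HQ: 7+21+29+26+25 = 108
HQ→Y2→S1→K5→A5→HQ: 7+18+26+29+18 = 98
HQ→A5→K5→Y2→S1→HQ: 18+29+8+18+25 = 98
HQ→A5→Y2→K5→S1→HQ: 18+21+8+26+25 = 98
The minimum is 69.
One optimal route: HQ → K5 → Y2 → S1 → A5 → HQ (or its reverse).

69 — the shortest possible round trip.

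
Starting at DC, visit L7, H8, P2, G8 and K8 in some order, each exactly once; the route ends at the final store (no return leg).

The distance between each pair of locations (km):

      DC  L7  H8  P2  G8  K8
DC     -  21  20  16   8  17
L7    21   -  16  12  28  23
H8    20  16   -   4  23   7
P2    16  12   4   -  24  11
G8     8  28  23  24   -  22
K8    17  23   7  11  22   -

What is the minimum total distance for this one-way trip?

Minimum one-way distance = 53 km.

There are 5! = 120 possible orderings.
DC - L7 - H8 - P2 - G8 - K8: 21+16+4+24+22 = 87
DC - L7 - H8 - P2 - K8 - G8: 21+16+4+11+22 = 74
DC - L7 - H8 - G8 - P2 - K8: 21+16+23+24+11 = 95
DC - L7 - H8 - G8 - K8 - P2: 21+16+23+22+11 = 93
DC - L7 - H8 - K8 - P2 - G8: 21+16+7+11+24 = 79
DC - L7 - H8 - K8 - G8 - P2: 21+16+7+22+24 = 90
DC - L7 - P2 - H8 - G8 - K8: 21+12+4+23+22 = 82
DC - L7 - P2 - H8 - K8 - G8: 21+12+4+7+22 = 66
DC - L7 - P2 - G8 - H8 - K8: 21+12+24+23+7 = 87
DC - L7 - P2 - G8 - K8 - H8: 21+12+24+22+7 = 86
DC - L7 - P2 - K8 - H8 - G8: 21+12+11+7+23 = 74
DC - L7 - P2 - K8 - G8 - H8: 21+12+11+22+23 = 89
DC - L7 - G8 - H8 - P2 - K8: 21+28+23+4+11 = 87
DC - L7 - G8 - H8 - K8 - P2: 21+28+23+7+11 = 90
… (106 more)
DC - G8 - K8 - H8 - P2 - L7: 8+22+7+4+12 = 53  ← best
The minimum is 53.
One shortest path: DC → G8 → K8 → H8 → P2 → L7.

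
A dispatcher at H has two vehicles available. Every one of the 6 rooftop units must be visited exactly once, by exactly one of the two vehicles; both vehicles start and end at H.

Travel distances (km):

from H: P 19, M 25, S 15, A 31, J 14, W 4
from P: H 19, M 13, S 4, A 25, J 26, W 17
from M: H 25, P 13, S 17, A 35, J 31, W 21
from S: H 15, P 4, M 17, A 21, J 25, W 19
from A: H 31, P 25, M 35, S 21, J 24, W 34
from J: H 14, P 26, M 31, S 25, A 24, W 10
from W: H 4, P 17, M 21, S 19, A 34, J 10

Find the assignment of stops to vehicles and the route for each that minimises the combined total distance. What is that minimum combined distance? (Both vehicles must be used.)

Check every non-empty split of the stops between the two vehicles; for each half take its own optimal tour:
  {P} + {M, S, A, J, W}: 38 + 101 = 139
  {M} + {P, S, A, J, W}: 50 + 82 = 132
  {P, M} + {S, A, J, W}: 57 + 74 = 131
  {S} + {P, M, A, J, W}: 30 + 101 = 131
  {P, S} + {M, A, J, W}: 38 + 98 = 136
  {M, S} + {P, A, J, W}: 57 + 82 = 139
  … (31 splits in total)
  {P, M, S, A, J} + {W}: 101 + 8 = 109  ← best
Best: vehicle 1 H → M → P → S → A → J → H = 101; vehicle 2 H → W → H = 8; combined 109.

109 km — the smallest possible combined total.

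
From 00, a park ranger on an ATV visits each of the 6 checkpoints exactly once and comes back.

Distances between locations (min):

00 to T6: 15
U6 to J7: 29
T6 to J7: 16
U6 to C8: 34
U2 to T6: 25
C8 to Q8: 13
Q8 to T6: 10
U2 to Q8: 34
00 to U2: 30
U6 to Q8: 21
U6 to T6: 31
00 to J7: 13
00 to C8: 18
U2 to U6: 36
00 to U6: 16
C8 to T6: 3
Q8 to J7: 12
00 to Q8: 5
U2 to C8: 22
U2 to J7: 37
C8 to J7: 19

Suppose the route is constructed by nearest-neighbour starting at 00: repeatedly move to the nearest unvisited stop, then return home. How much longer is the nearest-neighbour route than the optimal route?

00: Q8=5, J7=13, T6=15, U6=16, C8=18, U2=30 ⇒ Q8
Q8: T6=10, J7=12, C8=13, U6=21, U2=34 ⇒ T6
T6: C8=3, J7=16, U2=25, U6=31 ⇒ C8
C8: J7=19, U2=22, U6=34 ⇒ J7
J7: U6=29, U2=37 ⇒ U6
U6: U2=36 ⇒ U2
NN route 00 → Q8 → T6 → C8 → J7 → U6 → U2 → 00 costs 132.
Optimal: 00 → U6 → U2 → C8 → T6 → J7 → Q8 → 00 costs 110 (by enumerating all 360 distinct tours).
Excess = 132 − 110 = 22.

Excess over optimum: 22 min.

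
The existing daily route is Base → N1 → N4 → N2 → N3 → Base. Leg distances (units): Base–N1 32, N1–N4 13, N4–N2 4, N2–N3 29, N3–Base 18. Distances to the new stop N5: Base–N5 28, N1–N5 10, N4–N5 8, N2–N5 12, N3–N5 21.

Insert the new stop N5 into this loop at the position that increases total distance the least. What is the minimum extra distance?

+4 — insert N5 between N2 and N3.

Insertion cost between consecutive stops i–j is d(i,N5) + d(N5,j) − d(i,j):
  between Base and N1: 28 + 10 − 32 = 6
  between N1 and N4: 10 + 8 − 13 = 5
  between N4 and N2: 8 + 12 − 4 = 16
  between N2 and N3: 12 + 21 − 29 = 4
  between N3 and Base: 21 + 28 − 18 = 31
Cheapest insertion is between N2 and N3, adding 4.
New total = 96 + 4 = 100.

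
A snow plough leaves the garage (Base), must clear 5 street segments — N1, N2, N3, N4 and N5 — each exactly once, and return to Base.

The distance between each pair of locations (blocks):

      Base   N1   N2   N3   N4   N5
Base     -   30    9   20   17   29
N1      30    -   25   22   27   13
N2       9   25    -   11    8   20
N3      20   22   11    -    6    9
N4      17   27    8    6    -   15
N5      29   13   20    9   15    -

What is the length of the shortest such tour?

There are 60 distinct closed tours to check (reversals are equivalent).
Base → N1 → N2 → N3 → N4 → N5 → Base: 30+25+11+6+15+29 = 116
Base → N1 → N2 → N3 → N5 → N4 → Base: 30+25+11+9+15+17 = 107
Base → N1 → N2 → N4 → N3 → N5 → Base: 30+25+8+6+9+29 = 107
Base → N1 → N2 → N4 → N5 → N3 → Base: 30+25+8+15+9+20 = 107
Base → N1 → N2 → N5 → N3 → N4 → Base: 30+25+20+9+6+17 = 107
Base → N1 → N2 → N5 → N4 → N3 → Base: 30+25+20+15+6+20 = 116
Base → N1 → N3 → N2 → N4 → N5 → Base: 30+22+11+8+15+29 = 115
Base → N1 → N3 → N2 → N5 → N4 → Base: 30+22+11+20+15+17 = 115
Base → N1 → N3 → N4 → N2 → N5 → Base: 30+22+6+8+20+29 = 115
Base → N1 → N3 → N4 → N5 → N2 → Base: 30+22+6+15+20+9 = 102
Base → N1 → N3 → N5 → N2 → N4 → Base: 30+22+9+20+8+17 = 106
Base → N1 → N3 → N5 → N4 → N2 → Base: 30+22+9+15+8+9 = 93
Base → N1 → N4 → N2 → N3 → N5 → Base: 30+27+8+11+9+29 = 114
Base → N1 → N4 → N2 → N5 → N3 → Base: 30+27+8+20+9+20 = 114
… (46 more)
Base → N1 → N5 → N3 → N4 → N2 → Base: 30+13+9+6+8+9 = 75  ← best
The minimum is 75.
One optimal route: Base → N1 → N5 → N3 → N4 → N2 → Base (or its reverse).

75 blocks — the shortest possible round trip.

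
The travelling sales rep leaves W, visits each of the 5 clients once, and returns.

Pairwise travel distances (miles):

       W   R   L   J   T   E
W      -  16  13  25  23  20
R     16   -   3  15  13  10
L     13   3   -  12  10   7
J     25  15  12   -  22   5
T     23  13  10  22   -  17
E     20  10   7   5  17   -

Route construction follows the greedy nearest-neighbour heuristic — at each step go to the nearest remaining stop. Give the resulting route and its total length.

From W: distances to unvisited — L=13, R=16, E=20, T=23, J=25. Nearest is L (13).
From L: distances to unvisited — R=3, E=7, T=10, J=12. Nearest is R (3).
From R: distances to unvisited — E=10, T=13, J=15. Nearest is E (10).
From E: distances to unvisited — J=5, T=17. Nearest is J (5).
From J: distances to unvisited — T=22. Nearest is T (22).
Return T→W: 23.
Total = 13 + 3 + 10 + 5 + 22 + 23 = 76.

Total distance 76 miles via the nearest-neighbour route W → L → R → E → J → T → W.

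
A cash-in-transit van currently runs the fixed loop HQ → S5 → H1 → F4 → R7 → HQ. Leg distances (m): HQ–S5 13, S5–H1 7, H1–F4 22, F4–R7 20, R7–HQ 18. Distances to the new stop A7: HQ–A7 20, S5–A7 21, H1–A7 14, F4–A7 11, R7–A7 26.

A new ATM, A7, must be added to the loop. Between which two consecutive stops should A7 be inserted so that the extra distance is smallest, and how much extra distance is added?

Minimum extra distance: 3 m, inserting A7 between H1 and F4.

Insertion cost between consecutive stops i–j is d(i,A7) + d(A7,j) − d(i,j):
  between HQ and S5: 20 + 21 − 13 = 28
  between S5 and H1: 21 + 14 − 7 = 28
  between H1 and F4: 14 + 11 − 22 = 3
  between F4 and R7: 11 + 26 − 20 = 17
  between R7 and HQ: 26 + 20 − 18 = 28
Cheapest insertion is between H1 and F4, adding 3.
New total = 80 + 3 = 83.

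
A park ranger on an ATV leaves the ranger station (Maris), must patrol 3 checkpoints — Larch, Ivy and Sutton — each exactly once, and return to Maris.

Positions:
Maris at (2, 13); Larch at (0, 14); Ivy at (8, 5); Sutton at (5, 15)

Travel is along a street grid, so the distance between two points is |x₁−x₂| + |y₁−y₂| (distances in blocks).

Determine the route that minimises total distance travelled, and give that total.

Shortest round trip = 36 blocks.

There are 3 distinct closed tours to check (reversals are equivalent).
Maris-Larch-Ivy-Sutton-Maris: 3+17+13+5 = 38
Maris-Larch-Sutton-Ivy-Maris: 3+6+13+14 = 36
Maris-Ivy-Larch-Sutton-Maris: 14+17+6+5 = 42
The minimum is 36.
One optimal route: Maris → Larch → Sutton → Ivy → Maris (or its reverse).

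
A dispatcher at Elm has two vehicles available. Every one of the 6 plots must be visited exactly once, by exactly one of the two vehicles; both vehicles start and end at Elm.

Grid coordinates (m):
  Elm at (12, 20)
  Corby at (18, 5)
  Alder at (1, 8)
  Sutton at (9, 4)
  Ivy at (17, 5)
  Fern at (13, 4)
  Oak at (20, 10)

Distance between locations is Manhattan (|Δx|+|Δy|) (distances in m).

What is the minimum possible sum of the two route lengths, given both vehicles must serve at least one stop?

Check every non-empty split of the stops between the two vehicles; for each half take its own optimal tour:
  {Corby} + {Alder, Sutton, Ivy, Fern, Oak}: 42 + 70 = 112
  {Alder} + {Corby, Sutton, Ivy, Fern, Oak}: 46 + 54 = 100
  {Corby, Alder} + {Sutton, Ivy, Fern, Oak}: 64 + 54 = 118
  {Sutton} + {Corby, Alder, Ivy, Fern, Oak}: 38 + 70 = 108
  {Corby, Sutton} + {Alder, Ivy, Fern, Oak}: 50 + 70 = 120
  {Alder, Sutton} + {Corby, Ivy, Fern, Oak}: 54 + 48 = 102
  … (31 splits in total)
Best: vehicle 1 Elm → Alder → Elm = 46; vehicle 2 Elm → Sutton → Fern → Ivy → Corby → Oak → Elm = 54; combined 100.

Minimum combined distance: 100 m.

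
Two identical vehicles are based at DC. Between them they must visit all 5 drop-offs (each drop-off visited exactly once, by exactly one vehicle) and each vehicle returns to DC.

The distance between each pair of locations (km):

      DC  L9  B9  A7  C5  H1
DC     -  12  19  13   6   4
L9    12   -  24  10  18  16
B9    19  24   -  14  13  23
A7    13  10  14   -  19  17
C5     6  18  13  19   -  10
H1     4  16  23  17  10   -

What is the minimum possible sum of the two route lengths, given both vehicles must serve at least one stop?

Try each way of splitting the stops between the two vehicles (each non-empty) and, for each split, find the best tour for each vehicle:
  {L9} + {B9, A7, C5, H1}: 24 + 54 = 78
  {B9} + {L9, A7, C5, H1}: 38 + 55 = 93
  {L9, B9} + {A7, C5, H1}: 55 + 46 = 101
  {A7} + {L9, B9, C5, H1}: 26 + 63 = 89
  {L9, A7} + {B9, C5, H1}: 35 + 46 = 81
  {B9, A7} + {L9, C5, H1}: 46 + 44 = 90
  … (15 splits in total)
  {L9, B9, A7, C5} + {H1}: 55 + 8 = 63  ← best
Best: vehicle 1 DC → L9 → A7 → B9 → C5 → DC = 55; vehicle 2 DC → H1 → DC = 8; combined 63.

63 km — the smallest possible combined total.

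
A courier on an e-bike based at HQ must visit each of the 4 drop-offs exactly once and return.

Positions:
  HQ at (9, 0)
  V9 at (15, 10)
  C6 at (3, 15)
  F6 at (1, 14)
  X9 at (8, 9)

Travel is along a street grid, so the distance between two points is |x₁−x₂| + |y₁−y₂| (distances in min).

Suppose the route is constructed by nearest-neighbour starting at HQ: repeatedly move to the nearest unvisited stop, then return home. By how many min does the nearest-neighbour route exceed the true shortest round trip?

HQ: X9=10, V9=16, C6=21, F6=22 ⇒ X9
X9: V9=8, C6=11, F6=12 ⇒ V9
V9: C6=17, F6=18 ⇒ C6
C6: F6=3 ⇒ F6
NN route HQ → X9 → V9 → C6 → F6 → HQ costs 60.
Optimal: HQ → V9 → C6 → F6 → X9 → HQ costs 58 (by enumerating all 12 distinct tours).
Excess = 60 − 58 = 2.

The nearest-neighbour route is 2 min longer than optimal.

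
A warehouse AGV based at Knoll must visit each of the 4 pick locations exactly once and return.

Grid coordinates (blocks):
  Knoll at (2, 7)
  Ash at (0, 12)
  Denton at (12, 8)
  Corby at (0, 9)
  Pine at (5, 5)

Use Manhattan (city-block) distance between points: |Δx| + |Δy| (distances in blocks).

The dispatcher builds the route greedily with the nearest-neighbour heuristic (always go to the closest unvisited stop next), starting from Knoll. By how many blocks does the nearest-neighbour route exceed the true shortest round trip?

From Knoll: Corby=4, Pine=5, Ash=7, Denton=11 → choose Corby (4).
From Corby: Ash=3, Pine=9, Denton=13 → choose Ash (3).
From Ash: Pine=12, Denton=16 → choose Pine (12).
From Pine: Denton=10 → choose Denton (10).
NN route Knoll → Corby → Ash → Pine → Denton → Knoll costs 40.
Optimal: Knoll → Ash → Corby → Denton → Pine → Knoll costs 38 (by enumerating all 12 distinct tours).
Excess = 40 − 38 = 2.

The nearest-neighbour route is 2 blocks longer than optimal.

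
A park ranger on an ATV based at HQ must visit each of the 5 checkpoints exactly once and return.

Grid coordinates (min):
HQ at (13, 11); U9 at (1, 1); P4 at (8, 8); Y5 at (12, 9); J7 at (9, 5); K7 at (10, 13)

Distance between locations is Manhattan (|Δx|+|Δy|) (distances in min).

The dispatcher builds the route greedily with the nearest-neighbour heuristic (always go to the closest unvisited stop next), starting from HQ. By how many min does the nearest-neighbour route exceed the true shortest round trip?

16 min longer than the optimal tour.

HQ: Y5=3, K7=5, P4=8, J7=10, U9=22 ⇒ Y5
Y5: P4=5, K7=6, J7=7, U9=19 ⇒ P4
P4: J7=4, K7=7, U9=14 ⇒ J7
J7: K7=9, U9=12 ⇒ K7
K7: U9=21 ⇒ U9
NN route HQ → Y5 → P4 → J7 → K7 → U9 → HQ costs 64.
Optimal: HQ → Y5 → P4 → U9 → J7 → K7 → HQ costs 48 (by enumerating all 60 distinct tours).
Excess = 64 − 48 = 16.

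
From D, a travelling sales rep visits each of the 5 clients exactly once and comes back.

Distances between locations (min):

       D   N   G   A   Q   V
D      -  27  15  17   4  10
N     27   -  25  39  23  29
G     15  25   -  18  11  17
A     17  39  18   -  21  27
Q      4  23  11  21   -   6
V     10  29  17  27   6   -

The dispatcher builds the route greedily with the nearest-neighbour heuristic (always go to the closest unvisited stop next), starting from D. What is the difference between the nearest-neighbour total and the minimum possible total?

D: Q=4, V=10, G=15, A=17, N=27 ⇒ Q
Q: V=6, G=11, A=21, N=23 ⇒ V
V: G=17, A=27, N=29 ⇒ G
G: A=18, N=25 ⇒ A
A: N=39 ⇒ N
NN route D → Q → V → G → A → N → D costs 111.
Optimal: D → A → G → N → Q → V → D costs 99 (by enumerating all 60 distinct tours).
Excess = 111 − 99 = 12.

Excess over optimum: 12 min.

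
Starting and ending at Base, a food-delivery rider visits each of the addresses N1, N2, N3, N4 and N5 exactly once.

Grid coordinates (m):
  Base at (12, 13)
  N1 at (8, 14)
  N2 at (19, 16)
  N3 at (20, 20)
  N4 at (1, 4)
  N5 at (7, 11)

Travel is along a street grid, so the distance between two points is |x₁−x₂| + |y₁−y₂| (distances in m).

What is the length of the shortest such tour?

Minimum total distance: 70 m.

Base → N1 → N2 → N3 → N4 → N5 → Base: 5+13+5+35+13+7 = 78
Base → N1 → N2 → N3 → N5 → N4 → Base: 5+13+5+22+13+20 = 78
Base → N1 → N2 → N4 → N3 → N5 → Base: 5+13+30+35+22+7 = 112
Base → N1 → N2 → N4 → N5 → N3 → Base: 5+13+30+13+22+15 = 98
Base → N1 → N2 → N5 → N3 → N4 → Base: 5+13+17+22+35+20 = 112
Base → N1 → N2 → N5 → N4 → N3 → Base: 5+13+17+13+35+15 = 98
Base → N1 → N3 → N2 → N4 → N5 → Base: 5+18+5+30+13+7 = 78
Base → N1 → N3 → N2 → N5 → N4 → Base: 5+18+5+17+13+20 = 78
Base → N1 → N3 → N4 → N2 → N5 → Base: 5+18+35+30+17+7 = 112
Base → N1 → N3 → N4 → N5 → N2 → Base: 5+18+35+13+17+10 = 98
Base → N1 → N3 → N5 → N2 → N4 → Base: 5+18+22+17+30+20 = 112
Base → N1 → N3 → N5 → N4 → N2 → Base: 5+18+22+13+30+10 = 98
Base → N1 → N4 → N2 → N3 → N5 → Base: 5+17+30+5+22+7 = 86
Base → N1 → N4 → N2 → N5 → N3 → Base: 5+17+30+17+22+15 = 106
… (46 more)
Base → N2 → N3 → N1 → N4 → N5 → Base: 10+5+18+17+13+7 = 70  ← best
The minimum is 70.
One optimal route: Base → N2 → N3 → N1 → N4 → N5 → Base (or its reverse).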